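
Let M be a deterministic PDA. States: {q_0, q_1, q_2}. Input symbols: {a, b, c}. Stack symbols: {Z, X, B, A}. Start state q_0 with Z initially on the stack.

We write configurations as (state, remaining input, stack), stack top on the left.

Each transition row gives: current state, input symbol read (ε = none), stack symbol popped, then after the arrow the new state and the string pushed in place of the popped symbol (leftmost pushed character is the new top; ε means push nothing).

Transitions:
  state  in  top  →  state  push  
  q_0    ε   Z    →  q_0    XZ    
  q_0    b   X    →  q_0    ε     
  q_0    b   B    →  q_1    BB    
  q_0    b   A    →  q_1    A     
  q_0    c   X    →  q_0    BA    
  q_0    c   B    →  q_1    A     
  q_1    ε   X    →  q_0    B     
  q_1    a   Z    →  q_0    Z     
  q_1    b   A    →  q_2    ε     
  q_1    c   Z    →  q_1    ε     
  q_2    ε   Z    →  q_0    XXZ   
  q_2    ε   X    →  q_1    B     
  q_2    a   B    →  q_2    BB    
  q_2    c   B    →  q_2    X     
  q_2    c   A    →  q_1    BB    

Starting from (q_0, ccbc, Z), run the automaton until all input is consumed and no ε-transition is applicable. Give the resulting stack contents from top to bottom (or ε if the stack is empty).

BBZ

(q_0, ccbc, Z)
  ε-move, top Z: go to q_0, push XZ → (q_0, ccbc, XZ)
  read c, top X: go to q_0, push BA → (q_0, cbc, BAZ)
  read c, top B: go to q_1, push A → (q_1, bc, AAZ)
  read b, top A: go to q_2, push ε → (q_2, c, AZ)
  read c, top A: go to q_1, push BB → (q_1, ε, BBZ)
All input consumed in state q_1 with stack BBZ.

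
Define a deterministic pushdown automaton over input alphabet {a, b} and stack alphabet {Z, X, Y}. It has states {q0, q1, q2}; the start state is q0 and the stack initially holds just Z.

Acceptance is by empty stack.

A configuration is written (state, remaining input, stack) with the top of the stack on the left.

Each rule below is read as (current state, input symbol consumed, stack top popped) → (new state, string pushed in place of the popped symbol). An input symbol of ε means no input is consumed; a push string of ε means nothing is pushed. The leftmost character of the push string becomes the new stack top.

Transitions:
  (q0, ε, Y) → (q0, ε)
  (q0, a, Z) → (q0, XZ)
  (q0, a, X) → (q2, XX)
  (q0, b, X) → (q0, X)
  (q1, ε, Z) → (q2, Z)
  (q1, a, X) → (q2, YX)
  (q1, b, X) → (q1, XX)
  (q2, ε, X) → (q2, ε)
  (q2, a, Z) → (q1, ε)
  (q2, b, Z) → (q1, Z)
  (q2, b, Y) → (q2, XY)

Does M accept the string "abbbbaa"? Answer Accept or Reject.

(q0, abbbbaa, Z)
  read a, top Z: go to q0, push XZ → (q0, bbbbaa, XZ)
  read b, top X: go to q0, push X → (q0, bbbaa, XZ)
  read b, top X: go to q0, push X → (q0, bbaa, XZ)
  read b, top X: go to q0, push X → (q0, baa, XZ)
  read b, top X: go to q0, push X → (q0, aa, XZ)
  read a, top X: go to q2, push XX → (q2, a, XXZ)
  ε-move, top X: go to q2, push ε → (q2, a, XZ)
  ε-move, top X: go to q2, push ε → (q2, a, Z)
  read a, top Z: go to q1, push ε → (q1, ε, ε)
All input consumed and the stack is empty.

Accept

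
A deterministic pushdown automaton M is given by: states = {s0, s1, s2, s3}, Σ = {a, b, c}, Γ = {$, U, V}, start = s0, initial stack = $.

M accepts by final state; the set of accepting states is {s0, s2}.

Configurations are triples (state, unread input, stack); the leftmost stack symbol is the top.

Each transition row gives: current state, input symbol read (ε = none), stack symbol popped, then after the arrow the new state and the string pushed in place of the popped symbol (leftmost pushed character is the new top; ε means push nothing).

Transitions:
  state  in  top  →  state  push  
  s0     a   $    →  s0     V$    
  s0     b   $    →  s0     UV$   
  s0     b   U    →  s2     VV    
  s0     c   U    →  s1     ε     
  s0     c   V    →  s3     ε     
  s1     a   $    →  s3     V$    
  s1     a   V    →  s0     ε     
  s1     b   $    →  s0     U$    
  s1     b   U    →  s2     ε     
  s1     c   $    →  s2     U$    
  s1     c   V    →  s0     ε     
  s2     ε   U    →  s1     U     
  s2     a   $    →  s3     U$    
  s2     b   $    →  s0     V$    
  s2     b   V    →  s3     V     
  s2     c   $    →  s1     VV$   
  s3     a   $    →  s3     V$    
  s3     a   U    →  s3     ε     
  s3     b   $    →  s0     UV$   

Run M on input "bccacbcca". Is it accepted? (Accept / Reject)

Accept

(s0, bccacbcca, $) ⊢ (s0, ccacbcca, UV$) ⊢ (s1, cacbcca, V$) ⊢ (s0, acbcca, $) ⊢ (s0, cbcca, V$) ⊢ (s3, bcca, $) ⊢ (s0, cca, UV$) ⊢ (s1, ca, V$) ⊢ (s0, a, $) ⊢ (s0, ε, V$)
All input consumed; state s0 ∈ F.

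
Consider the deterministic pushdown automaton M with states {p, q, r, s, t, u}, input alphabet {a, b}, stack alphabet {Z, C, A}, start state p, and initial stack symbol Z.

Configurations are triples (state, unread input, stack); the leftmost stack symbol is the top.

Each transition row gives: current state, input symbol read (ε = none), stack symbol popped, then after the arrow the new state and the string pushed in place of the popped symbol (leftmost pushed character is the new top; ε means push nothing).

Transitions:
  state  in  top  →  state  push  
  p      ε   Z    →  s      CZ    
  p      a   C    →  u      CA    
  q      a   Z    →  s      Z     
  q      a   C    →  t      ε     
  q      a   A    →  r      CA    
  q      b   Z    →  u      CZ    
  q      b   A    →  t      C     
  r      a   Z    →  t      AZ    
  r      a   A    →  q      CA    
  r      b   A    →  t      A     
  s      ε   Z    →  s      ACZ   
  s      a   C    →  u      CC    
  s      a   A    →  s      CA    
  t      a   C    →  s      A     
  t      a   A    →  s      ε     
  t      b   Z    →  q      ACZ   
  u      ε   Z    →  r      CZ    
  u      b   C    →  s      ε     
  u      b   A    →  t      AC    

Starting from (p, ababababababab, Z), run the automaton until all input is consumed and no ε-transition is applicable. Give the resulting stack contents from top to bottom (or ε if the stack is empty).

CZ

(p, ababababababab, Z)
  ε-move, top Z: go to s, push CZ → (s, ababababababab, CZ)
  read a, top C: go to u, push CC → (u, babababababab, CCZ)
  read b, top C: go to s, push ε → (s, abababababab, CZ)
  read a, top C: go to u, push CC → (u, bababababab, CCZ)
  read b, top C: go to s, push ε → (s, ababababab, CZ)
  read a, top C: go to u, push CC → (u, babababab, CCZ)
  read b, top C: go to s, push ε → (s, abababab, CZ)
  read a, top C: go to u, push CC → (u, bababab, CCZ)
  read b, top C: go to s, push ε → (s, ababab, CZ)
  read a, top C: go to u, push CC → (u, babab, CCZ)
  read b, top C: go to s, push ε → (s, abab, CZ)
  read a, top C: go to u, push CC → (u, bab, CCZ)
  read b, top C: go to s, push ε → (s, ab, CZ)
  read a, top C: go to u, push CC → (u, b, CCZ)
  read b, top C: go to s, push ε → (s, ε, CZ)
All input consumed in state s with stack CZ.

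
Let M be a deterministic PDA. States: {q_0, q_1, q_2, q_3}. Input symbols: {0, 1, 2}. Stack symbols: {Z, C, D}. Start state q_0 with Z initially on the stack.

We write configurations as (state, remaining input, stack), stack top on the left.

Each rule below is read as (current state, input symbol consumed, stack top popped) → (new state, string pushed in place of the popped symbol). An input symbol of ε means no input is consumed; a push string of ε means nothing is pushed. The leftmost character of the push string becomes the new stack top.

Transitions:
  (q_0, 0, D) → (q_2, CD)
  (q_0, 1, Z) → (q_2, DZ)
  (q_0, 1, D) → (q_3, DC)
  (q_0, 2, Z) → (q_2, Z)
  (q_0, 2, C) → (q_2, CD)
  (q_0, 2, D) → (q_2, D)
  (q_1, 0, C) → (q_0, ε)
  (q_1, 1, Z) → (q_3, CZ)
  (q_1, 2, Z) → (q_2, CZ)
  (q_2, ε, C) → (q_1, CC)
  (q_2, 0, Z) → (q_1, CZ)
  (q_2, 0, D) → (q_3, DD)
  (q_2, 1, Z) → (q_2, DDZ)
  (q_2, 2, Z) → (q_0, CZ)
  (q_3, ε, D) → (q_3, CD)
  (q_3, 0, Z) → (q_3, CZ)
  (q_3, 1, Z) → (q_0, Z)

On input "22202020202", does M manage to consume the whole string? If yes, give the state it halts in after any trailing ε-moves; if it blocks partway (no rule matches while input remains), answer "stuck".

q_1

(q_0, 22202020202, Z)
  read 2, top Z: go to q_2, push Z → (q_2, 2202020202, Z)
  read 2, top Z: go to q_0, push CZ → (q_0, 202020202, CZ)
  read 2, top C: go to q_2, push CD → (q_2, 02020202, CDZ)
  ε-move, top C: go to q_1, push CC → (q_1, 02020202, CCDZ)
  read 0, top C: go to q_0, push ε → (q_0, 2020202, CDZ)
  read 2, top C: go to q_2, push CD → (q_2, 020202, CDDZ)
  ε-move, top C: go to q_1, push CC → (q_1, 020202, CCDDZ)
  read 0, top C: go to q_0, push ε → (q_0, 20202, CDDZ)
  read 2, top C: go to q_2, push CD → (q_2, 0202, CDDDZ)
  ε-move, top C: go to q_1, push CC → (q_1, 0202, CCDDDZ)
  read 0, top C: go to q_0, push ε → (q_0, 202, CDDDZ)
  read 2, top C: go to q_2, push CD → (q_2, 02, CDDDDZ)
  ε-move, top C: go to q_1, push CC → (q_1, 02, CCDDDDZ)
  read 0, top C: go to q_0, push ε → (q_0, 2, CDDDDZ)
  read 2, top C: go to q_2, push CD → (q_2, ε, CDDDDDZ)
  ε-move, top C: go to q_1, push CC → (q_1, ε, CCDDDDDZ)
All input consumed; M is in state q_1.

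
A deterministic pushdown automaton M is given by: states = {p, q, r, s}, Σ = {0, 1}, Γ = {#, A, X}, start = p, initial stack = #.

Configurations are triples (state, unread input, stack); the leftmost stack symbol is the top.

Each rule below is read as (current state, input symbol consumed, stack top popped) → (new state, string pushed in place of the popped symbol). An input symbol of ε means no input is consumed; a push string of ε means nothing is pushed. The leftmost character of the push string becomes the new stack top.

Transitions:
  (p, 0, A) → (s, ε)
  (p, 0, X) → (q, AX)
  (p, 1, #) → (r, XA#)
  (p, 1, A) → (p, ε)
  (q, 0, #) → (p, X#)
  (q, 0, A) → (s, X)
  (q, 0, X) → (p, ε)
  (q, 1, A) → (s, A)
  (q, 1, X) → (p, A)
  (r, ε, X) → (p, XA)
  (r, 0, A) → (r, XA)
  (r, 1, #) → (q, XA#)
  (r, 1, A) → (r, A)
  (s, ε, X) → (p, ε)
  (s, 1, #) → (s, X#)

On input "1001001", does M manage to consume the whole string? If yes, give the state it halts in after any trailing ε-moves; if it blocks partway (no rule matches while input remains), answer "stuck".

stuck

(p, 1001001, #)
  read 1, top #: go to r, push XA# → (r, 001001, XA#)
  ε-move, top X: go to p, push XA → (p, 001001, XAA#)
  read 0, top X: go to q, push AX → (q, 01001, AXAA#)
  read 0, top A: go to s, push X → (s, 1001, XXAA#)
  ε-move, top X: go to p, push ε → (p, 1001, XAA#)
No transition for (p, 1, top X); M blocks with input 1001 remaining.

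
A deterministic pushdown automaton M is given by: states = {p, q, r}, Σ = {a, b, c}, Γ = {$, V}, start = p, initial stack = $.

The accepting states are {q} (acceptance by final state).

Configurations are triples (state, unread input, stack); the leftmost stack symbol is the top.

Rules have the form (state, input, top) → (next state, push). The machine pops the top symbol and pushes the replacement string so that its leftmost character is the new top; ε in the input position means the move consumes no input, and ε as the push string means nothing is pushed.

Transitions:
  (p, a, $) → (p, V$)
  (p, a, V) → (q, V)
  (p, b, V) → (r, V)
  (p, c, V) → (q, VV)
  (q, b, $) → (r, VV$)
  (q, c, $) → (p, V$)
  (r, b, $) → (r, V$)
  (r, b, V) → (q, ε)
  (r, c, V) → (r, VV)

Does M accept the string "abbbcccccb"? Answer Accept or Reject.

(p, abbbcccccb, $)
  read a, top $: go to p, push V$ → (p, bbbcccccb, V$)
  read b, top V: go to r, push V → (r, bbcccccb, V$)
  read b, top V: go to q, push ε → (q, bcccccb, $)
  read b, top $: go to r, push VV$ → (r, cccccb, VV$)
  read c, top V: go to r, push VV → (r, ccccb, VVV$)
  read c, top V: go to r, push VV → (r, cccb, VVVV$)
  read c, top V: go to r, push VV → (r, ccb, VVVVV$)
  read c, top V: go to r, push VV → (r, cb, VVVVVV$)
  read c, top V: go to r, push VV → (r, b, VVVVVVV$)
  read b, top V: go to q, push ε → (q, ε, VVVVVV$)
All input consumed; state q ∈ F.

Accept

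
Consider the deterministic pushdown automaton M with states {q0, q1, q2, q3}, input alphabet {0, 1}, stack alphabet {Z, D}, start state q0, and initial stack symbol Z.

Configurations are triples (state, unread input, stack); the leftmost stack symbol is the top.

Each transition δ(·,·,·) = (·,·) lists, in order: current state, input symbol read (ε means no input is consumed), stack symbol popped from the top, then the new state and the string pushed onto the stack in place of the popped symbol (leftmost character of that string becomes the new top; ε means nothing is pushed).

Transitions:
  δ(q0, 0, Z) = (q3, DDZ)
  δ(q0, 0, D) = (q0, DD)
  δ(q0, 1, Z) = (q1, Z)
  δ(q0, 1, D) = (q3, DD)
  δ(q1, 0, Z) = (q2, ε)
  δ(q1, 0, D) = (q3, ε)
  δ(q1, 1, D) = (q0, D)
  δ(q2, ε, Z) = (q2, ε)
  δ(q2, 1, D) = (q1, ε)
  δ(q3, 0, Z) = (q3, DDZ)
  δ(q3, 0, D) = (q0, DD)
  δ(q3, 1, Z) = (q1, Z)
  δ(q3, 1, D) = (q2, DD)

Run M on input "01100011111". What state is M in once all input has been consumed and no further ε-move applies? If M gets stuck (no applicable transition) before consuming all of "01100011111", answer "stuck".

(q0, 01100011111, Z) ⊢ (q3, 1100011111, DDZ) ⊢ (q2, 100011111, DDDZ) ⊢ (q1, 00011111, DDZ) ⊢ (q3, 0011111, DZ) ⊢ (q0, 011111, DDZ) ⊢ (q0, 11111, DDDZ) ⊢ (q3, 1111, DDDDZ) ⊢ (q2, 111, DDDDDZ) ⊢ (q1, 11, DDDDZ) ⊢ (q0, 1, DDDDZ) ⊢ (q3, ε, DDDDDZ)
All input consumed; M is in state q3.

q3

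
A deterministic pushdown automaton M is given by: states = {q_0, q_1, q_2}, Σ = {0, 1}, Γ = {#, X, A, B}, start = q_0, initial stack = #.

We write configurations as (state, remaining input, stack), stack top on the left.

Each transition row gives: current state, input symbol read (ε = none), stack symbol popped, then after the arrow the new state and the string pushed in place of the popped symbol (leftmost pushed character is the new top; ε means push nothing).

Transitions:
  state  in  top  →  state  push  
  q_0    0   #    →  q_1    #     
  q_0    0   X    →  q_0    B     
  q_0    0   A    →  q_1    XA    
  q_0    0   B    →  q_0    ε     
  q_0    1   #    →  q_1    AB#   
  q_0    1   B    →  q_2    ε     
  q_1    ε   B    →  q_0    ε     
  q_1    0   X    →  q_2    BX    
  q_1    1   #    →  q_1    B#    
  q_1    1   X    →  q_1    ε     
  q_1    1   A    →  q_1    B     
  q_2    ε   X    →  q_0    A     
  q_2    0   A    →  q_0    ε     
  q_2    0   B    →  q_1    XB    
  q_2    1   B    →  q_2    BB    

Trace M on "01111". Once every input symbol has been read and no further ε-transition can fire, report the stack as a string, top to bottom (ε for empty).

(q_0, 01111, #)
  read 0, top #: go to q_1, push # → (q_1, 1111, #)
  read 1, top #: go to q_1, push B# → (q_1, 111, B#)
  ε-move, top B: go to q_0, push ε → (q_0, 111, #)
  read 1, top #: go to q_1, push AB# → (q_1, 11, AB#)
  read 1, top A: go to q_1, push B → (q_1, 1, BB#)
  ε-move, top B: go to q_0, push ε → (q_0, 1, B#)
  read 1, top B: go to q_2, push ε → (q_2, ε, #)
All input consumed in state q_2 with stack #.

#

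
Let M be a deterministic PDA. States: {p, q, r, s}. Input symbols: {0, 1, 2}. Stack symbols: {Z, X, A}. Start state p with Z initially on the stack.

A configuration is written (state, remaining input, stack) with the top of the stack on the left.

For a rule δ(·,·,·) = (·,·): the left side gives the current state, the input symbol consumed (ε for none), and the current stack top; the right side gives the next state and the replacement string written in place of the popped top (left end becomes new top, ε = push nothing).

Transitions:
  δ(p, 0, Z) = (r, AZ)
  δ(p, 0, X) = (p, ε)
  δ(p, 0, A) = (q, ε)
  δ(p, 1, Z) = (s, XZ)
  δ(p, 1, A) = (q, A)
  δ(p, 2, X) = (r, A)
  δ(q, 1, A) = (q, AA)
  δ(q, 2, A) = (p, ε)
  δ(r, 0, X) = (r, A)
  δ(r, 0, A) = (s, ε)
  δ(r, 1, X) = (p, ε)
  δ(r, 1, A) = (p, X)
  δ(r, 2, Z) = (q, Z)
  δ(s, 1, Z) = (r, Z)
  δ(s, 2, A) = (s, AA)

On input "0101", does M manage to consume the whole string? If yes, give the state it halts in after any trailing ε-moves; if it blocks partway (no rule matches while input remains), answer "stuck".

s

(p, 0101, Z)
  read 0, top Z: go to r, push AZ → (r, 101, AZ)
  read 1, top A: go to p, push X → (p, 01, XZ)
  read 0, top X: go to p, push ε → (p, 1, Z)
  read 1, top Z: go to s, push XZ → (s, ε, XZ)
All input consumed; M is in state s.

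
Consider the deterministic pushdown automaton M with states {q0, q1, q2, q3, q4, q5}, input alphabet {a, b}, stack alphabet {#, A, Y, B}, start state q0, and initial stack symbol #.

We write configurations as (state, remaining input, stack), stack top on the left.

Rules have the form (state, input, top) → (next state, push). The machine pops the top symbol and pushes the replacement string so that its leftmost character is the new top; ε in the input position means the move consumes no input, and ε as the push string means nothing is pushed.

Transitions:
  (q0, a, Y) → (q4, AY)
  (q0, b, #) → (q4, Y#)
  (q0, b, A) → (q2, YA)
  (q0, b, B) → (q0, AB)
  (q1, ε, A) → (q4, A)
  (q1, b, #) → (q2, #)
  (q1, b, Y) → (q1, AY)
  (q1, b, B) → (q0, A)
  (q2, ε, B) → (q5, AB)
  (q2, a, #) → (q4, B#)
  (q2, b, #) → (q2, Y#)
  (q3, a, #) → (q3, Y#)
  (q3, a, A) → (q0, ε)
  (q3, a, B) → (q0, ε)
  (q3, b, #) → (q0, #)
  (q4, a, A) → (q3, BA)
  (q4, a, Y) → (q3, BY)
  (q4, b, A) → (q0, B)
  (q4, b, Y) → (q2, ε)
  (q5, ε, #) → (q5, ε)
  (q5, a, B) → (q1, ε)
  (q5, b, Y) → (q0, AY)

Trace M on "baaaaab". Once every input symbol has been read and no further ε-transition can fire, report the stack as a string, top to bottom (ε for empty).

(q0, baaaaab, #)
  read b, top #: go to q4, push Y# → (q4, aaaaab, Y#)
  read a, top Y: go to q3, push BY → (q3, aaaab, BY#)
  read a, top B: go to q0, push ε → (q0, aaab, Y#)
  read a, top Y: go to q4, push AY → (q4, aab, AY#)
  read a, top A: go to q3, push BA → (q3, ab, BAY#)
  read a, top B: go to q0, push ε → (q0, b, AY#)
  read b, top A: go to q2, push YA → (q2, ε, YAY#)
All input consumed in state q2 with stack YAY#.

YAY#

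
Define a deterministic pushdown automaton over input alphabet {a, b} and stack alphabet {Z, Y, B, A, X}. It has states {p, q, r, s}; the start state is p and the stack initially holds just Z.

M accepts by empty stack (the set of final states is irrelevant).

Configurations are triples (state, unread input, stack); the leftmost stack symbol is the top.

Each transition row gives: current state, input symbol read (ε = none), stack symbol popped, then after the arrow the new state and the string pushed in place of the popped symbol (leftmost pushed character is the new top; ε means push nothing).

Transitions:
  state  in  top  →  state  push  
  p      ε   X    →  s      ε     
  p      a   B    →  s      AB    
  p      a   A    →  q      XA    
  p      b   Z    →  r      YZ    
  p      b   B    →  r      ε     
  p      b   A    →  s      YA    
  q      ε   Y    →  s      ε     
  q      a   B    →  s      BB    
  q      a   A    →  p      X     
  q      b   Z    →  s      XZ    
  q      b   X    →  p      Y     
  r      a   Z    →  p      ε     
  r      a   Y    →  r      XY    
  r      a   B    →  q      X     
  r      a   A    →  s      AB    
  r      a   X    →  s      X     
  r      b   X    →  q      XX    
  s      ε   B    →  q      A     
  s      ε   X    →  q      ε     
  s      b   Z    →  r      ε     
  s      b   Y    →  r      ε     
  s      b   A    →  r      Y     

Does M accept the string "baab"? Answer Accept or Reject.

Accept

(p, baab, Z)
  read b, top Z: go to r, push YZ → (r, aab, YZ)
  read a, top Y: go to r, push XY → (r, ab, XYZ)
  read a, top X: go to s, push X → (s, b, XYZ)
  ε-move, top X: go to q, push ε → (q, b, YZ)
  ε-move, top Y: go to s, push ε → (s, b, Z)
  read b, top Z: go to r, push ε → (r, ε, ε)
All input consumed and the stack is empty.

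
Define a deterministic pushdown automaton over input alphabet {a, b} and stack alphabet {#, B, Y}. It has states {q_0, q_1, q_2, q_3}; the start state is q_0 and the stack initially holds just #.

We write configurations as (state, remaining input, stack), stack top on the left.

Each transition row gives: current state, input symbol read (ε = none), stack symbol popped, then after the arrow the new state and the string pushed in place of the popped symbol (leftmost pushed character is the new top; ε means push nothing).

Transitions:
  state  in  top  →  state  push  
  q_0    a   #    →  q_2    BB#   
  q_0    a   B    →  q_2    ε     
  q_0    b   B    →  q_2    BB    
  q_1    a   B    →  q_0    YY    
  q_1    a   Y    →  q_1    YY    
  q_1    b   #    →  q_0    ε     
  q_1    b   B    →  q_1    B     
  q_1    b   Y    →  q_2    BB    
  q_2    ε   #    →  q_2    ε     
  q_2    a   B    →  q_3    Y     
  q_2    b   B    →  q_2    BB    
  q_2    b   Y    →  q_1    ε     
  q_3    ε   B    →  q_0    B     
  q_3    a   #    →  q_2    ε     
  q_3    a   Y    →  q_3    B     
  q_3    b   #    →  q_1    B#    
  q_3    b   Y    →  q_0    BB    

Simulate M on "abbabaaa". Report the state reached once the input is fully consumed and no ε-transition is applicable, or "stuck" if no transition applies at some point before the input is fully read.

(q_0, abbabaaa, #)
  read a, top #: go to q_2, push BB# → (q_2, bbabaaa, BB#)
  read b, top B: go to q_2, push BB → (q_2, babaaa, BBB#)
  read b, top B: go to q_2, push BB → (q_2, abaaa, BBBB#)
  read a, top B: go to q_3, push Y → (q_3, baaa, YBBB#)
  read b, top Y: go to q_0, push BB → (q_0, aaa, BBBBB#)
  read a, top B: go to q_2, push ε → (q_2, aa, BBBB#)
  read a, top B: go to q_3, push Y → (q_3, a, YBBB#)
  read a, top Y: go to q_3, push B → (q_3, ε, BBBB#)
  ε-move, top B: go to q_0, push B → (q_0, ε, BBBB#)
All input consumed; M is in state q_0.

q_0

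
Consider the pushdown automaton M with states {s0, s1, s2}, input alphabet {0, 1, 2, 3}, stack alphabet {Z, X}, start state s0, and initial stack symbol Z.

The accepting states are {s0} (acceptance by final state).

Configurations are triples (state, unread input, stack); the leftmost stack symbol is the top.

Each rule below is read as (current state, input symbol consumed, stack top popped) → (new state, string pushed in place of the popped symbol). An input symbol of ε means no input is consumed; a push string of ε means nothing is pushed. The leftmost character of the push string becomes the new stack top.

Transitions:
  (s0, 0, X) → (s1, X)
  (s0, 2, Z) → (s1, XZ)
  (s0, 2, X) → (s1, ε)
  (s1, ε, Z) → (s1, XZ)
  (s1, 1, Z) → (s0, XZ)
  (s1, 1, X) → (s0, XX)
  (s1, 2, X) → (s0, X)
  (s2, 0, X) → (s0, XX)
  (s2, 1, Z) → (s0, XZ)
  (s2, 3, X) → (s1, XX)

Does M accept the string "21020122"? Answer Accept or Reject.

One accepting computation: (s0, 21020122, Z) ⊢ (s1, 1020122, XZ) ⊢ (s0, 020122, XXZ) ⊢ (s1, 20122, XXZ) ⊢ (s0, 0122, XXZ) ⊢ (s1, 122, XXZ) ⊢ (s0, 22, XXXZ) ⊢ (s1, 2, XXZ) ⊢ (s0, ε, XXZ)
All input consumed and state s0 ∈ F.

Accept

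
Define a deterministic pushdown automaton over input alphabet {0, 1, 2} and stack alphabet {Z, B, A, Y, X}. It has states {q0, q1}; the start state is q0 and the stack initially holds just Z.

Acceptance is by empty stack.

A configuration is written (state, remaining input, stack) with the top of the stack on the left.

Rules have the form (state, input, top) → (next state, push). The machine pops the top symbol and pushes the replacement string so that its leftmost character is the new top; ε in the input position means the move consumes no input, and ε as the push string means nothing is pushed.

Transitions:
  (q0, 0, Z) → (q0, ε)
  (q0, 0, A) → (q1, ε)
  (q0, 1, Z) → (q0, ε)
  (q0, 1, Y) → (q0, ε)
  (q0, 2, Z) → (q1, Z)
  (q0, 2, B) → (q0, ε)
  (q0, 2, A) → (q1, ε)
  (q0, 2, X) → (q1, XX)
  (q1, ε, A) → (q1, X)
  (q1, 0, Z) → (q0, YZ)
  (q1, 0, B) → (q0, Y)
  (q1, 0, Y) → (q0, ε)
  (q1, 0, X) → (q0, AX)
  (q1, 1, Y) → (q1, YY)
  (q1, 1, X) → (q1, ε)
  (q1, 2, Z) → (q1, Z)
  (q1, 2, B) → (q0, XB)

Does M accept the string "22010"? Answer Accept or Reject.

Accept

(q0, 22010, Z)
  read 2, top Z: go to q1, push Z → (q1, 2010, Z)
  read 2, top Z: go to q1, push Z → (q1, 010, Z)
  read 0, top Z: go to q0, push YZ → (q0, 10, YZ)
  read 1, top Y: go to q0, push ε → (q0, 0, Z)
  read 0, top Z: go to q0, push ε → (q0, ε, ε)
All input consumed and the stack is empty.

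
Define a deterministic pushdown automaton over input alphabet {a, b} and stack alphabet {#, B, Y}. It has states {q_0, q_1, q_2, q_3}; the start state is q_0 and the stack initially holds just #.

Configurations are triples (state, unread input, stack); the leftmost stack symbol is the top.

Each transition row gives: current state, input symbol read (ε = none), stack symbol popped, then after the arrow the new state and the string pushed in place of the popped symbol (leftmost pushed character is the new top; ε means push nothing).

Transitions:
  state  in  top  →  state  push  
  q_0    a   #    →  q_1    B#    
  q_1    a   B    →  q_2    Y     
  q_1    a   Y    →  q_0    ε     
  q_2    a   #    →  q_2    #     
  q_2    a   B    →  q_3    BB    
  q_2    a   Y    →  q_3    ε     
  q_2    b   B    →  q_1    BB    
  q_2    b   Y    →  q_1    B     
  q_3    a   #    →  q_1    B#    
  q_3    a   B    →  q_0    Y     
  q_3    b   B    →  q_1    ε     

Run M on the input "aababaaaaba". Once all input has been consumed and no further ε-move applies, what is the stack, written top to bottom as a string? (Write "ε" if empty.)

Y#

(q_0, aababaaaaba, #)
  read a, top #: go to q_1, push B# → (q_1, ababaaaaba, B#)
  read a, top B: go to q_2, push Y → (q_2, babaaaaba, Y#)
  read b, top Y: go to q_1, push B → (q_1, abaaaaba, B#)
  read a, top B: go to q_2, push Y → (q_2, baaaaba, Y#)
  read b, top Y: go to q_1, push B → (q_1, aaaaba, B#)
  read a, top B: go to q_2, push Y → (q_2, aaaba, Y#)
  read a, top Y: go to q_3, push ε → (q_3, aaba, #)
  read a, top #: go to q_1, push B# → (q_1, aba, B#)
  read a, top B: go to q_2, push Y → (q_2, ba, Y#)
  read b, top Y: go to q_1, push B → (q_1, a, B#)
  read a, top B: go to q_2, push Y → (q_2, ε, Y#)
All input consumed in state q_2 with stack Y#.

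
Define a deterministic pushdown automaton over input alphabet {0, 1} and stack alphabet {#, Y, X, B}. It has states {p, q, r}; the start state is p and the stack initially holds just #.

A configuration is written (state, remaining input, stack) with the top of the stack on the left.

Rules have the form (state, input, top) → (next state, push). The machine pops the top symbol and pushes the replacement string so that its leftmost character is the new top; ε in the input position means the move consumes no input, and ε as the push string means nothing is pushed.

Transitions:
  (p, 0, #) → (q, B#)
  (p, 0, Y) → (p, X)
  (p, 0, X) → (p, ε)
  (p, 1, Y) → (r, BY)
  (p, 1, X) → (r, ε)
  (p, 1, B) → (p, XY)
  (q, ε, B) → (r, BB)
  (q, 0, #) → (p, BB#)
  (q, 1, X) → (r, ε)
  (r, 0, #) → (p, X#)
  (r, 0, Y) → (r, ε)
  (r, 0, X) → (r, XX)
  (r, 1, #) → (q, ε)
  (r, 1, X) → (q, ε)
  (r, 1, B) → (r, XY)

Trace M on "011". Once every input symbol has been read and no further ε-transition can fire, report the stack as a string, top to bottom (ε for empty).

YB#

(p, 011, #) ⊢ (q, 11, B#) ⊢ (r, 11, BB#) ⊢ (r, 1, XYB#) ⊢ (q, ε, YB#)
All input consumed in state q with stack YB#.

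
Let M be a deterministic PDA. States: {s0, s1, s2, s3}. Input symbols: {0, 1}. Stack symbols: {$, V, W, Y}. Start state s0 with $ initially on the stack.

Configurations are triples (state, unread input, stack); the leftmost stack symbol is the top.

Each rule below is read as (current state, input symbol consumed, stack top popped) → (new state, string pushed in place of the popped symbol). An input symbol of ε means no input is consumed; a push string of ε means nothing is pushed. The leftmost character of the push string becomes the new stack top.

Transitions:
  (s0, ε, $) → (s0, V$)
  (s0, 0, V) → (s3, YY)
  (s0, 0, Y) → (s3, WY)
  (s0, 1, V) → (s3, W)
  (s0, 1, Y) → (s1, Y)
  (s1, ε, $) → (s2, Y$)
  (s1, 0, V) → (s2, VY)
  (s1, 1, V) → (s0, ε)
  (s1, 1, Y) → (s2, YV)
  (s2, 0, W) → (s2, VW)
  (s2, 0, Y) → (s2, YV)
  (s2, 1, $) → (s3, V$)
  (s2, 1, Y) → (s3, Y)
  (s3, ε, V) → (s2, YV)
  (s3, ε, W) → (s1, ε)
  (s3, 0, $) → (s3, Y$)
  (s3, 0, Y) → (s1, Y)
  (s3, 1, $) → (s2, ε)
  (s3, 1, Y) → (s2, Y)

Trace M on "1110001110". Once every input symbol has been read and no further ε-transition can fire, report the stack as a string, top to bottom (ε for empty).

(s0, 1110001110, $)
  ε-move, top $: go to s0, push V$ → (s0, 1110001110, V$)
  read 1, top V: go to s3, push W → (s3, 110001110, W$)
  ε-move, top W: go to s1, push ε → (s1, 110001110, $)
  ε-move, top $: go to s2, push Y$ → (s2, 110001110, Y$)
  read 1, top Y: go to s3, push Y → (s3, 10001110, Y$)
  read 1, top Y: go to s2, push Y → (s2, 0001110, Y$)
  read 0, top Y: go to s2, push YV → (s2, 001110, YV$)
  read 0, top Y: go to s2, push YV → (s2, 01110, YVV$)
  read 0, top Y: go to s2, push YV → (s2, 1110, YVVV$)
  read 1, top Y: go to s3, push Y → (s3, 110, YVVV$)
  read 1, top Y: go to s2, push Y → (s2, 10, YVVV$)
  read 1, top Y: go to s3, push Y → (s3, 0, YVVV$)
  read 0, top Y: go to s1, push Y → (s1, ε, YVVV$)
All input consumed in state s1 with stack YVVV$.

YVVV$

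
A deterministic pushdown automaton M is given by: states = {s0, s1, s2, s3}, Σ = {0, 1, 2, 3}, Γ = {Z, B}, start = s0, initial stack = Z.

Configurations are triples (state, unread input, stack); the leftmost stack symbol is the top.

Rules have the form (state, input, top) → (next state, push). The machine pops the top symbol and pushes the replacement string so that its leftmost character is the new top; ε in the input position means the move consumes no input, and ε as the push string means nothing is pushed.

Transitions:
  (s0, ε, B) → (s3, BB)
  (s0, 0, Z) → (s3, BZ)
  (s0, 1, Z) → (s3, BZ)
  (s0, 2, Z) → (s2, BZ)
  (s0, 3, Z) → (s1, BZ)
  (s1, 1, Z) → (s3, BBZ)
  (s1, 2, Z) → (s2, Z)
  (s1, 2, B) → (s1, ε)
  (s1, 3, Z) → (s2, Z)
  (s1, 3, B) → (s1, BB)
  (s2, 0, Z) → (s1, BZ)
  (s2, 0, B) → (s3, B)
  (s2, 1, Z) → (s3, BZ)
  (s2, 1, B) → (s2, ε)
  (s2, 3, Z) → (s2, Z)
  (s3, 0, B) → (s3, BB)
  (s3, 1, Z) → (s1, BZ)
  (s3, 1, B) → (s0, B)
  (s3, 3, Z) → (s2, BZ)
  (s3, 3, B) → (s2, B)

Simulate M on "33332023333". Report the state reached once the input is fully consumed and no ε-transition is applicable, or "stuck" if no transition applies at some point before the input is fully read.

(s0, 33332023333, Z)
  read 3, top Z: go to s1, push BZ → (s1, 3332023333, BZ)
  read 3, top B: go to s1, push BB → (s1, 332023333, BBZ)
  read 3, top B: go to s1, push BB → (s1, 32023333, BBBZ)
  read 3, top B: go to s1, push BB → (s1, 2023333, BBBBZ)
  read 2, top B: go to s1, push ε → (s1, 023333, BBBZ)
No transition for (s1, 0, top B); M blocks with input 023333 remaining.

stuck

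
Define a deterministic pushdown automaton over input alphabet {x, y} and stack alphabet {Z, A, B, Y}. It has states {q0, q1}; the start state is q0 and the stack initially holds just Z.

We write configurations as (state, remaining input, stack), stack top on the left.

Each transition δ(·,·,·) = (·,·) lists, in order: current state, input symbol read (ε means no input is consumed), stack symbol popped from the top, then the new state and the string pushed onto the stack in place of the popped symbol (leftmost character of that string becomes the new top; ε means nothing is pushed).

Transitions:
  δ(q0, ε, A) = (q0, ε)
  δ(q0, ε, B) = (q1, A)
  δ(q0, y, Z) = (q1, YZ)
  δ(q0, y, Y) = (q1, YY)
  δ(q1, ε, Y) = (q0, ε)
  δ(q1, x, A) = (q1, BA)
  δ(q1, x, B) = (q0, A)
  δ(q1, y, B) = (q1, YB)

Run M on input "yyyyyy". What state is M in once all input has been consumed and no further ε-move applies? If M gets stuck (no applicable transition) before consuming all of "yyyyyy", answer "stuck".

q0

(q0, yyyyyy, Z)
  read y, top Z: go to q1, push YZ → (q1, yyyyy, YZ)
  ε-move, top Y: go to q0, push ε → (q0, yyyyy, Z)
  read y, top Z: go to q1, push YZ → (q1, yyyy, YZ)
  ε-move, top Y: go to q0, push ε → (q0, yyyy, Z)
  read y, top Z: go to q1, push YZ → (q1, yyy, YZ)
  ε-move, top Y: go to q0, push ε → (q0, yyy, Z)
  read y, top Z: go to q1, push YZ → (q1, yy, YZ)
  ε-move, top Y: go to q0, push ε → (q0, yy, Z)
  read y, top Z: go to q1, push YZ → (q1, y, YZ)
  ε-move, top Y: go to q0, push ε → (q0, y, Z)
  read y, top Z: go to q1, push YZ → (q1, ε, YZ)
  ε-move, top Y: go to q0, push ε → (q0, ε, Z)
All input consumed; M is in state q0.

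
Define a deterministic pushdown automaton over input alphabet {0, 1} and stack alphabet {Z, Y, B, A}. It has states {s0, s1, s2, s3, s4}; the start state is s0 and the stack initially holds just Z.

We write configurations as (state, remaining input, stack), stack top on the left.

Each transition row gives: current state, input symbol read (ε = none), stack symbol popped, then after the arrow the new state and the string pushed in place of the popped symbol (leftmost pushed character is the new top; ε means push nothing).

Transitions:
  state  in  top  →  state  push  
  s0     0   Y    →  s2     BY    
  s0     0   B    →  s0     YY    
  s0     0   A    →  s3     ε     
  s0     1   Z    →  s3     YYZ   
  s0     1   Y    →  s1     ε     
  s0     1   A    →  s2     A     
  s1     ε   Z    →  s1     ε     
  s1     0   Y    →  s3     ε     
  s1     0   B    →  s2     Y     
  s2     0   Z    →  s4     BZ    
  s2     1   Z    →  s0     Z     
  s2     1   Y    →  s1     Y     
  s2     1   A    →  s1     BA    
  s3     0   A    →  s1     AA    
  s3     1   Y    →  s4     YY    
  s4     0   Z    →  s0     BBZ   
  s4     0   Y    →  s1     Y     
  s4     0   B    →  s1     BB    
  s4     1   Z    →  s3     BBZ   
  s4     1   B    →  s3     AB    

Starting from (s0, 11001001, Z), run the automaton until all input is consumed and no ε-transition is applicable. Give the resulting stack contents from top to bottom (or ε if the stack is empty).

YYYZ

(s0, 11001001, Z)
  read 1, top Z: go to s3, push YYZ → (s3, 1001001, YYZ)
  read 1, top Y: go to s4, push YY → (s4, 001001, YYYZ)
  read 0, top Y: go to s1, push Y → (s1, 01001, YYYZ)
  read 0, top Y: go to s3, push ε → (s3, 1001, YYZ)
  read 1, top Y: go to s4, push YY → (s4, 001, YYYZ)
  read 0, top Y: go to s1, push Y → (s1, 01, YYYZ)
  read 0, top Y: go to s3, push ε → (s3, 1, YYZ)
  read 1, top Y: go to s4, push YY → (s4, ε, YYYZ)
All input consumed in state s4 with stack YYYZ.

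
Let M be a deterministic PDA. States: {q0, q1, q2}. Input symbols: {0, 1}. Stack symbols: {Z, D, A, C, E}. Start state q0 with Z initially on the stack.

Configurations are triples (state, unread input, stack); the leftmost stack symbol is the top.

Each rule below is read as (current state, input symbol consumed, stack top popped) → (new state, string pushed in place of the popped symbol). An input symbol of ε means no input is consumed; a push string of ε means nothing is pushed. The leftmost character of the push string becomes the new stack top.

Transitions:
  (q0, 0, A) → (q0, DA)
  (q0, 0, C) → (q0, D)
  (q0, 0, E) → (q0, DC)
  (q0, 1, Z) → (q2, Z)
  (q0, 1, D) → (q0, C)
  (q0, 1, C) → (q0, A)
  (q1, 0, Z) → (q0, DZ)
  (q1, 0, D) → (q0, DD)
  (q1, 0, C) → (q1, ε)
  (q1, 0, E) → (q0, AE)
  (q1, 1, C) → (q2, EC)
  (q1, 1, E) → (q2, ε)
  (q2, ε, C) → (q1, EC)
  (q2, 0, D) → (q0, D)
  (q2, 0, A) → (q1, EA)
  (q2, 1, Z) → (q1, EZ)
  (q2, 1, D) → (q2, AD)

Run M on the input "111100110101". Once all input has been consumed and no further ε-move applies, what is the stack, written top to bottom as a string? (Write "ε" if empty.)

CAAEZ

(q0, 111100110101, Z) ⊢ (q2, 11100110101, Z) ⊢ (q1, 1100110101, EZ) ⊢ (q2, 100110101, Z) ⊢ (q1, 00110101, EZ) ⊢ (q0, 0110101, AEZ) ⊢ (q0, 110101, DAEZ) ⊢ (q0, 10101, CAEZ) ⊢ (q0, 0101, AAEZ) ⊢ (q0, 101, DAAEZ) ⊢ (q0, 01, CAAEZ) ⊢ (q0, 1, DAAEZ) ⊢ (q0, ε, CAAEZ)
All input consumed in state q0 with stack CAAEZ.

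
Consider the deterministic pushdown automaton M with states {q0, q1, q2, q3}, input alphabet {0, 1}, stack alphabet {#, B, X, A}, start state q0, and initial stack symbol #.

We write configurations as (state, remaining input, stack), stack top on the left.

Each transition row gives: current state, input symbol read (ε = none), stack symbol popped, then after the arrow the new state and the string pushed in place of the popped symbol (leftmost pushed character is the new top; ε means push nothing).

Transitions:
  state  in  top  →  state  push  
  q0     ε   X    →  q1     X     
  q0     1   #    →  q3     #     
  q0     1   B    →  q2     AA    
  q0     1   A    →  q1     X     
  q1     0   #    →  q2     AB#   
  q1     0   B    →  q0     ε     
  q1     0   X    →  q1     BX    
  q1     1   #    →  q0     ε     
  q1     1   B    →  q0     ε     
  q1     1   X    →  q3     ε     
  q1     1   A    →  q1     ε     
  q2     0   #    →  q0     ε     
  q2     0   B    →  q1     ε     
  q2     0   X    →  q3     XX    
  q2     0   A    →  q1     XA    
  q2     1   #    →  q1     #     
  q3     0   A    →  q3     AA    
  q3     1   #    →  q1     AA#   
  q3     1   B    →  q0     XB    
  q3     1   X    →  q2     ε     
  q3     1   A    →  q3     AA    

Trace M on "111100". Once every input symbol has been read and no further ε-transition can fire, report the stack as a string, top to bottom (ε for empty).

(q0, 111100, #)
  read 1, top #: go to q3, push # → (q3, 11100, #)
  read 1, top #: go to q1, push AA# → (q1, 1100, AA#)
  read 1, top A: go to q1, push ε → (q1, 100, A#)
  read 1, top A: go to q1, push ε → (q1, 00, #)
  read 0, top #: go to q2, push AB# → (q2, 0, AB#)
  read 0, top A: go to q1, push XA → (q1, ε, XAB#)
All input consumed in state q1 with stack XAB#.

XAB#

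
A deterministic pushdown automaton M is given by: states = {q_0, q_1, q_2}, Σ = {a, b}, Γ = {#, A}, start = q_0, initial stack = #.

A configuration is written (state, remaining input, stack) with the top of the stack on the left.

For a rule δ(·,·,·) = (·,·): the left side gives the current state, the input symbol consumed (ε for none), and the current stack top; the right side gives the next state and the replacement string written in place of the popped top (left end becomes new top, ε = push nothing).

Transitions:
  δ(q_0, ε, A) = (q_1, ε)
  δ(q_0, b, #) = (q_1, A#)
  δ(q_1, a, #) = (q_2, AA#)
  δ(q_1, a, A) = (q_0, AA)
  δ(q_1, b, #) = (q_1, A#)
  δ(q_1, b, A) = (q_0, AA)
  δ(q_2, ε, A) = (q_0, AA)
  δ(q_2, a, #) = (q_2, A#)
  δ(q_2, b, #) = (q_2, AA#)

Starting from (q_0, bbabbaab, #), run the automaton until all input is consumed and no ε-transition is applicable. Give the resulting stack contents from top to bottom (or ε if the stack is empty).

A#

(q_0, bbabbaab, #) ⊢ (q_1, babbaab, A#) ⊢ (q_0, abbaab, AA#) ⊢ (q_1, abbaab, A#) ⊢ (q_0, bbaab, AA#) ⊢ (q_1, bbaab, A#) ⊢ (q_0, baab, AA#) ⊢ (q_1, baab, A#) ⊢ (q_0, aab, AA#) ⊢ (q_1, aab, A#) ⊢ (q_0, ab, AA#) ⊢ (q_1, ab, A#) ⊢ (q_0, b, AA#) ⊢ (q_1, b, A#) ⊢ (q_0, ε, AA#) ⊢ (q_1, ε, A#)
All input consumed in state q_1 with stack A#.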